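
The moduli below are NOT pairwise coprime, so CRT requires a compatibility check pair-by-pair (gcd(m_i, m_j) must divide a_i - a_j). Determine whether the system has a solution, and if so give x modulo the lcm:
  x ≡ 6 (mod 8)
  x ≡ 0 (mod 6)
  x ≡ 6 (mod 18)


Moduli 8, 6, 18 are not pairwise coprime, so CRT works modulo lcm(m_i) when all pairwise compatibility conditions hold.
Pairwise compatibility: gcd(m_i, m_j) must divide a_i - a_j for every pair.
Merge one congruence at a time:
  Start: x ≡ 6 (mod 8).
  Combine with x ≡ 0 (mod 6): gcd(8, 6) = 2; 0 - 6 = -6, which IS divisible by 2, so compatible.
    Write x = 6 + 8·t and substitute into x ≡ 0 (mod 6): 8·t ≡ 0 − 6 = -6 (mod 6).
    Divide the congruence (and modulus) by g = 2: 4·t ≡ -3 (mod 3).
    Reduce coefficients mod 3: 1·t ≡ 0 (mod 3).
    So t ≡ 0 (mod 3).
    Then x = 6 + 8·0 = 6, valid modulo lcm(8, 6) = 24: x ≡ 6 (mod 24).
  Combine with x ≡ 6 (mod 18): gcd(24, 18) = 6; 6 - 6 = 0, which IS divisible by 6, so compatible.
    Write x = 6 + 24·t and substitute into x ≡ 6 (mod 18): 24·t ≡ 6 − 6 = 0 (mod 18).
    Divide the congruence (and modulus) by g = 6: 4·t ≡ 0 (mod 3).
    Reduce coefficients mod 3: 1·t ≡ 0 (mod 3).
    So t ≡ 0 (mod 3).
    Then x = 6 + 24·0 = 6, valid modulo lcm(24, 18) = 72: x ≡ 6 (mod 72).
Verify: 6 mod 8 = 6, 6 mod 6 = 0, 6 mod 18 = 6.

x ≡ 6 (mod 72).


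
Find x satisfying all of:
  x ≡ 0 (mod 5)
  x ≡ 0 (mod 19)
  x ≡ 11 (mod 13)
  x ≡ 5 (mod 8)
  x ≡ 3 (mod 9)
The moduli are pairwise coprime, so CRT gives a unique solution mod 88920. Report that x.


Product of moduli M = 5 · 19 · 13 · 8 · 9 = 88920.
Merge one congruence at a time:
  Start: x ≡ 0 (mod 5).
  Combine with x ≡ 0 (mod 19); new modulus lcm = 95.
    Write x = 0 + 5·t and substitute into x ≡ 0 (mod 19): 5·t ≡ 0 − 0 = 0 (mod 19).
    The inverse of 5 mod 19 is 4 (since 5·4 = 20 = 1·19 + 1), so t ≡ 4·0 = 0 ≡ 0 (mod 19).
    Then x = 0 + 5·0 = 0, valid modulo lcm(5, 19) = 95: x ≡ 0 (mod 95).
  Combine with x ≡ 11 (mod 13); new modulus lcm = 1235.
    Write x = 0 + 95·t and substitute into x ≡ 11 (mod 13): 95·t ≡ 11 − 0 = 11 (mod 13).
    Reduce coefficients mod 13: 4·t ≡ 11 (mod 13).
    The inverse of 4 mod 13 is 10 (since 4·10 = 40 = 3·13 + 1), so t ≡ 10·11 = 110 ≡ 6 (mod 13).
    Then x = 0 + 95·6 = 570, valid modulo lcm(95, 13) = 1235: x ≡ 570 (mod 1235).
  Combine with x ≡ 5 (mod 8); new modulus lcm = 9880.
    Write x = 570 + 1235·t and substitute into x ≡ 5 (mod 8): 1235·t ≡ 5 − 570 = -565 (mod 8).
    Reduce coefficients mod 8: 3·t ≡ 3 (mod 8).
    The inverse of 3 mod 8 is 3 (since 3·3 = 9 = 1·8 + 1), so t ≡ 3·3 = 9 ≡ 1 (mod 8).
    Then x = 570 + 1235·1 = 1805, valid modulo lcm(1235, 8) = 9880: x ≡ 1805 (mod 9880).
  Combine with x ≡ 3 (mod 9); new modulus lcm = 88920.
    Write x = 1805 + 9880·t and substitute into x ≡ 3 (mod 9): 9880·t ≡ 3 − 1805 = -1802 (mod 9).
    Reduce coefficients mod 9: 7·t ≡ 7 (mod 9).
    The inverse of 7 mod 9 is 4 (since 7·4 = 28 = 3·9 + 1), so t ≡ 4·7 = 28 ≡ 1 (mod 9).
    Then x = 1805 + 9880·1 = 11685, valid modulo lcm(9880, 9) = 88920: x ≡ 11685 (mod 88920).
Verify against each original: 11685 mod 5 = 0, 11685 mod 19 = 0, 11685 mod 13 = 11, 11685 mod 8 = 5, 11685 mod 9 = 3.

x ≡ 11685 (mod 88920).


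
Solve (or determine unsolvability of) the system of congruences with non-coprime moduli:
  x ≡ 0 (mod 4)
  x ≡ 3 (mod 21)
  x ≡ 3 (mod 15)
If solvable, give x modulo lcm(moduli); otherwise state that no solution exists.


Moduli 4, 21, 15 are not pairwise coprime, so CRT works modulo lcm(m_i) when all pairwise compatibility conditions hold.
Pairwise compatibility: gcd(m_i, m_j) must divide a_i - a_j for every pair.
Merge one congruence at a time:
  Start: x ≡ 0 (mod 4).
  Combine with x ≡ 3 (mod 21): gcd(4, 21) = 1; 3 - 0 = 3, which IS divisible by 1, so compatible.
    Write x = 0 + 4·t and substitute into x ≡ 3 (mod 21): 4·t ≡ 3 − 0 = 3 (mod 21).
    The inverse of 4 mod 21 is 16 (since 4·16 = 64 = 3·21 + 1), so t ≡ 16·3 = 48 ≡ 6 (mod 21).
    Then x = 0 + 4·6 = 24, valid modulo lcm(4, 21) = 84: x ≡ 24 (mod 84).
  Combine with x ≡ 3 (mod 15): gcd(84, 15) = 3; 3 - 24 = -21, which IS divisible by 3, so compatible.
    Write x = 24 + 84·t and substitute into x ≡ 3 (mod 15): 84·t ≡ 3 − 24 = -21 (mod 15).
    Divide the congruence (and modulus) by g = 3: 28·t ≡ -7 (mod 5).
    Reduce coefficients mod 5: 3·t ≡ 3 (mod 5).
    The inverse of 3 mod 5 is 2 (since 3·2 = 6 = 1·5 + 1), so t ≡ 2·3 = 6 ≡ 1 (mod 5).
    Then x = 24 + 84·1 = 108, valid modulo lcm(84, 15) = 420: x ≡ 108 (mod 420).
Verify: 108 mod 4 = 0, 108 mod 21 = 3, 108 mod 15 = 3.

x ≡ 108 (mod 420).


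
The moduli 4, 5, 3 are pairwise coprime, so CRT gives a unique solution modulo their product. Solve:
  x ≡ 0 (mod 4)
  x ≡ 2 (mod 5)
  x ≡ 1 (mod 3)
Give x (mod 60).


Moduli 4, 5, 3 are pairwise coprime; by CRT there is a unique solution modulo M = 4 · 5 · 3 = 60.
Solve pairwise, accumulating the modulus:
  Start with x ≡ 0 (mod 4).
  Combine with x ≡ 2 (mod 5): since gcd(4, 5) = 1, we get a unique residue mod 20.
    Write x = 0 + 4·t and substitute into x ≡ 2 (mod 5): 4·t ≡ 2 − 0 = 2 (mod 5).
    The inverse of 4 mod 5 is 4 (since 4·4 = 16 = 3·5 + 1), so t ≡ 4·2 = 8 ≡ 3 (mod 5).
    Then x = 0 + 4·3 = 12, valid modulo lcm(4, 5) = 20: x ≡ 12 (mod 20).
  Combine with x ≡ 1 (mod 3): since gcd(20, 3) = 1, we get a unique residue mod 60.
    Write x = 12 + 20·t and substitute into x ≡ 1 (mod 3): 20·t ≡ 1 − 12 = -11 (mod 3).
    Reduce coefficients mod 3: 2·t ≡ 1 (mod 3).
    The inverse of 2 mod 3 is 2 (since 2·2 = 4 = 1·3 + 1), so t ≡ 2·1 = 2 ≡ 2 (mod 3).
    Then x = 12 + 20·2 = 52, valid modulo lcm(20, 3) = 60: x ≡ 52 (mod 60).
Verify: 52 mod 4 = 0 ✓, 52 mod 5 = 2 ✓, 52 mod 3 = 1 ✓.

x ≡ 52 (mod 60).


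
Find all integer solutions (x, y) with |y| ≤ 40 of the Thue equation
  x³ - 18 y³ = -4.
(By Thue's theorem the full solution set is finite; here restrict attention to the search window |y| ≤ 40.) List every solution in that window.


The equation is x³ - 18y³ = -4. For fixed y, x³ = 18·y³ − 4, so a solution requires the RHS to be a perfect cube.
Strategy: iterate y from -40 to 40, compute RHS = 18·y³ − 4, and check whether it is a (positive or negative) perfect cube.
Check small values of y:
  y = 0: RHS = -4 is not a perfect cube.
  y = 1: RHS = 14 is not a perfect cube.
  y = -1: RHS = -22 is not a perfect cube.
  y = 2: RHS = 140 is not a perfect cube.
  y = -2: RHS = -148 is not a perfect cube.
  y = 3: RHS = 482 is not a perfect cube.
  y = -3: RHS = -490 is not a perfect cube.
Continuing the search up to |y| = 40 finds no solutions either.
No (x, y) in the scanned range satisfies the equation.

No integer solutions with |y| ≤ 40.


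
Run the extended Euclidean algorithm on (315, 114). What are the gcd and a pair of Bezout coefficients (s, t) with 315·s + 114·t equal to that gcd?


Euclidean algorithm on (315, 114) — divide until remainder is 0:
  315 = 2 · 114 + 87
  114 = 1 · 87 + 27
  87 = 3 · 27 + 6
  27 = 4 · 6 + 3
  6 = 2 · 3 + 0
gcd(315, 114) = 3.
Track Bezout coefficients alongside the remainders: start with r₀ = 315 = a·1 + b·0 (s = 1, t = 0) and r₁ = 114 = a·0 + b·1 (s = 0, t = 1); each new remainder r_{k+1} = r_{k-1} − q_k·r_k inherits s_{k+1} = s_{k-1} − q_k·s_k, t_{k+1} = t_{k-1} − q_k·t_k, so r_k = a·s_k + b·t_k at every step:
  q = 2: r = 87, s = 1 − 2·0 = 1, t = 0 − 2·1 = -2  (check: 315·1 + 114·(-2) = 87)
  q = 1: r = 27, s = 0 − 1·1 = -1, t = 1 − 1·(-2) = 3  (check: 315·(-1) + 114·3 = 27)
  q = 3: r = 6, s = 1 − 3·(-1) = 4, t = -2 − 3·3 = -11  (check: 315·4 + 114·(-11) = 6)
  q = 4: r = 3, s = -1 − 4·4 = -17, t = 3 − 4·(-11) = 47  (check: 315·(-17) + 114·47 = 3)
The row with r = 3 (the gcd) gives the Bezout coefficients s = -17, t = 47.
Result: 315 · (-17) + 114 · (47) = 3.

gcd(315, 114) = 3; s = -17, t = 47 (check: 315·(-17) + 114·47 = 3).


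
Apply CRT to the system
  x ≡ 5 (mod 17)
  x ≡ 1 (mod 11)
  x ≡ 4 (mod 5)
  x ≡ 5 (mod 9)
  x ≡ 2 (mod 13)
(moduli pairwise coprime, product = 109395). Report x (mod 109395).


Product of moduli M = 17 · 11 · 5 · 9 · 13 = 109395.
Merge one congruence at a time:
  Start: x ≡ 5 (mod 17).
  Combine with x ≡ 1 (mod 11); new modulus lcm = 187.
    Write x = 5 + 17·t and substitute into x ≡ 1 (mod 11): 17·t ≡ 1 − 5 = -4 (mod 11).
    Reduce coefficients mod 11: 6·t ≡ 7 (mod 11).
    The inverse of 6 mod 11 is 2 (since 6·2 = 12 = 1·11 + 1), so t ≡ 2·7 = 14 ≡ 3 (mod 11).
    Then x = 5 + 17·3 = 56, valid modulo lcm(17, 11) = 187: x ≡ 56 (mod 187).
  Combine with x ≡ 4 (mod 5); new modulus lcm = 935.
    Write x = 56 + 187·t and substitute into x ≡ 4 (mod 5): 187·t ≡ 4 − 56 = -52 (mod 5).
    Reduce coefficients mod 5: 2·t ≡ 3 (mod 5).
    The inverse of 2 mod 5 is 3 (since 2·3 = 6 = 1·5 + 1), so t ≡ 3·3 = 9 ≡ 4 (mod 5).
    Then x = 56 + 187·4 = 804, valid modulo lcm(187, 5) = 935: x ≡ 804 (mod 935).
  Combine with x ≡ 5 (mod 9); new modulus lcm = 8415.
    Write x = 804 + 935·t and substitute into x ≡ 5 (mod 9): 935·t ≡ 5 − 804 = -799 (mod 9).
    Reduce coefficients mod 9: 8·t ≡ 2 (mod 9).
    The inverse of 8 mod 9 is 8 (since 8·8 = 64 = 7·9 + 1), so t ≡ 8·2 = 16 ≡ 7 (mod 9).
    Then x = 804 + 935·7 = 7349, valid modulo lcm(935, 9) = 8415: x ≡ 7349 (mod 8415).
  Combine with x ≡ 2 (mod 13); new modulus lcm = 109395.
    Write x = 7349 + 8415·t and substitute into x ≡ 2 (mod 13): 8415·t ≡ 2 − 7349 = -7347 (mod 13).
    Reduce coefficients mod 13: 4·t ≡ 11 (mod 13).
    The inverse of 4 mod 13 is 10 (since 4·10 = 40 = 3·13 + 1), so t ≡ 10·11 = 110 ≡ 6 (mod 13).
    Then x = 7349 + 8415·6 = 57839, valid modulo lcm(8415, 13) = 109395: x ≡ 57839 (mod 109395).
Verify against each original: 57839 mod 17 = 5, 57839 mod 11 = 1, 57839 mod 5 = 4, 57839 mod 9 = 5, 57839 mod 13 = 2.

x ≡ 57839 (mod 109395).


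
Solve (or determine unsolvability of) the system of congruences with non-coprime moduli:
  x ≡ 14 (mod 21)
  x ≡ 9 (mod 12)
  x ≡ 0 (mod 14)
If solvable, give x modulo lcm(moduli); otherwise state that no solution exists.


Moduli 21, 12, 14 are not pairwise coprime, so CRT works modulo lcm(m_i) when all pairwise compatibility conditions hold.
Pairwise compatibility: gcd(m_i, m_j) must divide a_i - a_j for every pair.
Merge one congruence at a time:
  Start: x ≡ 14 (mod 21).
  Combine with x ≡ 9 (mod 12): gcd(21, 12) = 3, and 9 - 14 = -5 is NOT divisible by 3.
    ⇒ system is inconsistent (no integer solution).

No solution (the system is inconsistent).


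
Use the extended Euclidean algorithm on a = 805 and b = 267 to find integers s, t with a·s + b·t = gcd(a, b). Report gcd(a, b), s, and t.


Euclidean algorithm on (805, 267) — divide until remainder is 0:
  805 = 3 · 267 + 4
  267 = 66 · 4 + 3
  4 = 1 · 3 + 1
  3 = 3 · 1 + 0
gcd(805, 267) = 1.
Track Bezout coefficients alongside the remainders: start with r₀ = 805 = a·1 + b·0 (s = 1, t = 0) and r₁ = 267 = a·0 + b·1 (s = 0, t = 1); each new remainder r_{k+1} = r_{k-1} − q_k·r_k inherits s_{k+1} = s_{k-1} − q_k·s_k, t_{k+1} = t_{k-1} − q_k·t_k, so r_k = a·s_k + b·t_k at every step:
  q = 3: r = 4, s = 1 − 3·0 = 1, t = 0 − 3·1 = -3  (check: 805·1 + 267·(-3) = 4)
  q = 66: r = 3, s = 0 − 66·1 = -66, t = 1 − 66·(-3) = 199  (check: 805·(-66) + 267·199 = 3)
  q = 1: r = 1, s = 1 − 1·(-66) = 67, t = -3 − 1·199 = -202  (check: 805·67 + 267·(-202) = 1)
The row with r = 1 (the gcd) gives the Bezout coefficients s = 67, t = -202.
Result: 805 · (67) + 267 · (-202) = 1.

gcd(805, 267) = 1; s = 67, t = -202 (check: 805·67 + 267·(-202) = 1).


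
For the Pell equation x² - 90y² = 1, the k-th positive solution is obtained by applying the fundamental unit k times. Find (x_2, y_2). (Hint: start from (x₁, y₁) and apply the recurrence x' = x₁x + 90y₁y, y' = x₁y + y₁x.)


Step 1: Find the fundamental solution (x₁, y₁) of x² - 90y² = 1.
  Expand √90 as a continued fraction. a₀ = ⌊√90⌋ = 9; iterate m_{k+1} = d_k·a_k − m_k, d_{k+1} = (90 − m_{k+1}²)/d_k, a_{k+1} = ⌊(a₀ + m_{k+1})/d_{k+1}⌋ (starting m₀ = 0, d₀ = 1), with convergents p_k = a_k·p_{k-1} + p_{k-2}, q_k = a_k·q_{k-1} + q_{k-2} (p₋₁ = 1, q₋₁ = 0):
  k = 0: a₀ = 9; p₀/q₀ = 9/1; p₀² − 90·q₀² = 81 − 90 = -9.
  k = 1: m = 9, d = 9, a = ⌊(9 + 9)/9⌋ = 2; p/q = (2·9 + 1)/(2·1 + 0) = 19/2; p² − 90·q² = 361 − 360 = 1.
  The first convergent with p² − 90·q² = 1 gives the fundamental solution (x₁, y₁) = (19, 2).
Step 2: Apply the recurrence (x_{n+1}, y_{n+1}) = (x₁x_n + 90y₁y_n, x₁y_n + y₁x_n) repeatedly.
  From (x_1, y_1) = (19, 2): x_2 = 19·19 + 90·2·2 = 721; y_2 = 19·2 + 2·19 = 76.
Step 3: Verify x_2² - 90·y_2² = 519841 - 519840 = 1 (should be 1). ✓

(x_1, y_1) = (19, 2); (x_2, y_2) = (721, 76).


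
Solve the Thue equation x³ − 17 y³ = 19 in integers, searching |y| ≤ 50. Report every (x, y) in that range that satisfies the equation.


The equation is x³ - 17y³ = 19. For fixed y, x³ = 17·y³ + 19, so a solution requires the RHS to be a perfect cube.
Strategy: iterate y from -50 to 50, compute RHS = 17·y³ + 19, and check whether it is a (positive or negative) perfect cube.
Check small values of y:
  y = 0: RHS = 19 is not a perfect cube.
  y = 1: RHS = 36 is not a perfect cube.
  y = -1: RHS = 2 is not a perfect cube.
  y = 2: RHS = 155 is not a perfect cube.
  y = -2: RHS = -117 is not a perfect cube.
  y = 3: RHS = 478 is not a perfect cube.
  y = -3: RHS = -440 is not a perfect cube.
Continuing the search up to |y| = 50 finds no solutions either.
No (x, y) in the scanned range satisfies the equation.

No integer solutions with |y| ≤ 50.


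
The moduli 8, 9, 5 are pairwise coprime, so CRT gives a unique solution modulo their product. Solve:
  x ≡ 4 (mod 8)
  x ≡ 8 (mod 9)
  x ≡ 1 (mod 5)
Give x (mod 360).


Moduli 8, 9, 5 are pairwise coprime; by CRT there is a unique solution modulo M = 8 · 9 · 5 = 360.
Solve pairwise, accumulating the modulus:
  Start with x ≡ 4 (mod 8).
  Combine with x ≡ 8 (mod 9): since gcd(8, 9) = 1, we get a unique residue mod 72.
    Write x = 4 + 8·t and substitute into x ≡ 8 (mod 9): 8·t ≡ 8 − 4 = 4 (mod 9).
    The inverse of 8 mod 9 is 8 (since 8·8 = 64 = 7·9 + 1), so t ≡ 8·4 = 32 ≡ 5 (mod 9).
    Then x = 4 + 8·5 = 44, valid modulo lcm(8, 9) = 72: x ≡ 44 (mod 72).
  Combine with x ≡ 1 (mod 5): since gcd(72, 5) = 1, we get a unique residue mod 360.
    Write x = 44 + 72·t and substitute into x ≡ 1 (mod 5): 72·t ≡ 1 − 44 = -43 (mod 5).
    Reduce coefficients mod 5: 2·t ≡ 2 (mod 5).
    The inverse of 2 mod 5 is 3 (since 2·3 = 6 = 1·5 + 1), so t ≡ 3·2 = 6 ≡ 1 (mod 5).
    Then x = 44 + 72·1 = 116, valid modulo lcm(72, 5) = 360: x ≡ 116 (mod 360).
Verify: 116 mod 8 = 4 ✓, 116 mod 9 = 8 ✓, 116 mod 5 = 1 ✓.

x ≡ 116 (mod 360).


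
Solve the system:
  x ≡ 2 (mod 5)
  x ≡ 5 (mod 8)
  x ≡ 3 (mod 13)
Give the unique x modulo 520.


Moduli 5, 8, 13 are pairwise coprime; by CRT there is a unique solution modulo M = 5 · 8 · 13 = 520.
Solve pairwise, accumulating the modulus:
  Start with x ≡ 2 (mod 5).
  Combine with x ≡ 5 (mod 8): since gcd(5, 8) = 1, we get a unique residue mod 40.
    Write x = 2 + 5·t and substitute into x ≡ 5 (mod 8): 5·t ≡ 5 − 2 = 3 (mod 8).
    The inverse of 5 mod 8 is 5 (since 5·5 = 25 = 3·8 + 1), so t ≡ 5·3 = 15 ≡ 7 (mod 8).
    Then x = 2 + 5·7 = 37, valid modulo lcm(5, 8) = 40: x ≡ 37 (mod 40).
  Combine with x ≡ 3 (mod 13): since gcd(40, 13) = 1, we get a unique residue mod 520.
    Write x = 37 + 40·t and substitute into x ≡ 3 (mod 13): 40·t ≡ 3 − 37 = -34 (mod 13).
    Reduce coefficients mod 13: 1·t ≡ 5 (mod 13).
    So t ≡ 5 (mod 13).
    Then x = 37 + 40·5 = 237, valid modulo lcm(40, 13) = 520: x ≡ 237 (mod 520).
Verify: 237 mod 5 = 2 ✓, 237 mod 8 = 5 ✓, 237 mod 13 = 3 ✓.

x ≡ 237 (mod 520).


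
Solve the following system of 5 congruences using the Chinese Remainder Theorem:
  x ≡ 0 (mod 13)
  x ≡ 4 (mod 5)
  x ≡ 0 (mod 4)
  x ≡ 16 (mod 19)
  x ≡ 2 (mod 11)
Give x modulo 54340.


Product of moduli M = 13 · 5 · 4 · 19 · 11 = 54340.
Merge one congruence at a time:
  Start: x ≡ 0 (mod 13).
  Combine with x ≡ 4 (mod 5); new modulus lcm = 65.
    Write x = 0 + 13·t and substitute into x ≡ 4 (mod 5): 13·t ≡ 4 − 0 = 4 (mod 5).
    Reduce coefficients mod 5: 3·t ≡ 4 (mod 5).
    The inverse of 3 mod 5 is 2 (since 3·2 = 6 = 1·5 + 1), so t ≡ 2·4 = 8 ≡ 3 (mod 5).
    Then x = 0 + 13·3 = 39, valid modulo lcm(13, 5) = 65: x ≡ 39 (mod 65).
  Combine with x ≡ 0 (mod 4); new modulus lcm = 260.
    Write x = 39 + 65·t and substitute into x ≡ 0 (mod 4): 65·t ≡ 0 − 39 = -39 (mod 4).
    Reduce coefficients mod 4: 1·t ≡ 1 (mod 4).
    So t ≡ 1 (mod 4).
    Then x = 39 + 65·1 = 104, valid modulo lcm(65, 4) = 260: x ≡ 104 (mod 260).
  Combine with x ≡ 16 (mod 19); new modulus lcm = 4940.
    Write x = 104 + 260·t and substitute into x ≡ 16 (mod 19): 260·t ≡ 16 − 104 = -88 (mod 19).
    Reduce coefficients mod 19: 13·t ≡ 7 (mod 19).
    The inverse of 13 mod 19 is 3 (since 13·3 = 39 = 2·19 + 1), so t ≡ 3·7 = 21 ≡ 2 (mod 19).
    Then x = 104 + 260·2 = 624, valid modulo lcm(260, 19) = 4940: x ≡ 624 (mod 4940).
  Combine with x ≡ 2 (mod 11); new modulus lcm = 54340.
    Write x = 624 + 4940·t and substitute into x ≡ 2 (mod 11): 4940·t ≡ 2 − 624 = -622 (mod 11).
    Reduce coefficients mod 11: 1·t ≡ 5 (mod 11).
    So t ≡ 5 (mod 11).
    Then x = 624 + 4940·5 = 25324, valid modulo lcm(4940, 11) = 54340: x ≡ 25324 (mod 54340).
Verify against each original: 25324 mod 13 = 0, 25324 mod 5 = 4, 25324 mod 4 = 0, 25324 mod 19 = 16, 25324 mod 11 = 2.

x ≡ 25324 (mod 54340).


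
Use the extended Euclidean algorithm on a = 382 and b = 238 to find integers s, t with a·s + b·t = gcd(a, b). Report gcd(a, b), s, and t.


Euclidean algorithm on (382, 238) — divide until remainder is 0:
  382 = 1 · 238 + 144
  238 = 1 · 144 + 94
  144 = 1 · 94 + 50
  94 = 1 · 50 + 44
  50 = 1 · 44 + 6
  44 = 7 · 6 + 2
  6 = 3 · 2 + 0
gcd(382, 238) = 2.
Track Bezout coefficients alongside the remainders: start with r₀ = 382 = a·1 + b·0 (s = 1, t = 0) and r₁ = 238 = a·0 + b·1 (s = 0, t = 1); each new remainder r_{k+1} = r_{k-1} − q_k·r_k inherits s_{k+1} = s_{k-1} − q_k·s_k, t_{k+1} = t_{k-1} − q_k·t_k, so r_k = a·s_k + b·t_k at every step:
  q = 1: r = 144, s = 1 − 1·0 = 1, t = 0 − 1·1 = -1  (check: 382·1 + 238·(-1) = 144)
  q = 1: r = 94, s = 0 − 1·1 = -1, t = 1 − 1·(-1) = 2  (check: 382·(-1) + 238·2 = 94)
  q = 1: r = 50, s = 1 − 1·(-1) = 2, t = -1 − 1·2 = -3  (check: 382·2 + 238·(-3) = 50)
  q = 1: r = 44, s = -1 − 1·2 = -3, t = 2 − 1·(-3) = 5  (check: 382·(-3) + 238·5 = 44)
  q = 1: r = 6, s = 2 − 1·(-3) = 5, t = -3 − 1·5 = -8  (check: 382·5 + 238·(-8) = 6)
  q = 7: r = 2, s = -3 − 7·5 = -38, t = 5 − 7·(-8) = 61  (check: 382·(-38) + 238·61 = 2)
The row with r = 2 (the gcd) gives the Bezout coefficients s = -38, t = 61.
Result: 382 · (-38) + 238 · (61) = 2.

gcd(382, 238) = 2; s = -38, t = 61 (check: 382·(-38) + 238·61 = 2).


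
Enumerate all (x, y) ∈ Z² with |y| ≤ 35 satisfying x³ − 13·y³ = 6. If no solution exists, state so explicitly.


The equation is x³ - 13y³ = 6. For fixed y, x³ = 13·y³ + 6, so a solution requires the RHS to be a perfect cube.
Strategy: iterate y from -35 to 35, compute RHS = 13·y³ + 6, and check whether it is a (positive or negative) perfect cube.
Check small values of y:
  y = 0: RHS = 6 is not a perfect cube.
  y = 1: RHS = 19 is not a perfect cube.
  y = -1: RHS = -7 is not a perfect cube.
  y = 2: RHS = 110 is not a perfect cube.
  y = -2: RHS = -98 is not a perfect cube.
  y = 3: RHS = 357 is not a perfect cube.
  y = -3: RHS = -345 is not a perfect cube.
Continuing the search up to |y| = 35 finds no solutions either.
No (x, y) in the scanned range satisfies the equation.

No integer solutions with |y| ≤ 35.


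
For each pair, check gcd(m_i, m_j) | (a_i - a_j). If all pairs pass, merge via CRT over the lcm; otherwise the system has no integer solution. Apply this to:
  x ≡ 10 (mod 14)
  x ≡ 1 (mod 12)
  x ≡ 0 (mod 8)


Moduli 14, 12, 8 are not pairwise coprime, so CRT works modulo lcm(m_i) when all pairwise compatibility conditions hold.
Pairwise compatibility: gcd(m_i, m_j) must divide a_i - a_j for every pair.
Merge one congruence at a time:
  Start: x ≡ 10 (mod 14).
  Combine with x ≡ 1 (mod 12): gcd(14, 12) = 2, and 1 - 10 = -9 is NOT divisible by 2.
    ⇒ system is inconsistent (no integer solution).

No solution (the system is inconsistent).


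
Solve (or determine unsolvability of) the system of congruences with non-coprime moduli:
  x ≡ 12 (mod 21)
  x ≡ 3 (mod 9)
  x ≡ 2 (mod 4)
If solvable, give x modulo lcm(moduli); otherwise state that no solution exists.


Moduli 21, 9, 4 are not pairwise coprime, so CRT works modulo lcm(m_i) when all pairwise compatibility conditions hold.
Pairwise compatibility: gcd(m_i, m_j) must divide a_i - a_j for every pair.
Merge one congruence at a time:
  Start: x ≡ 12 (mod 21).
  Combine with x ≡ 3 (mod 9): gcd(21, 9) = 3; 3 - 12 = -9, which IS divisible by 3, so compatible.
    Write x = 12 + 21·t and substitute into x ≡ 3 (mod 9): 21·t ≡ 3 − 12 = -9 (mod 9).
    Divide the congruence (and modulus) by g = 3: 7·t ≡ -3 (mod 3).
    Reduce coefficients mod 3: 1·t ≡ 0 (mod 3).
    So t ≡ 0 (mod 3).
    Then x = 12 + 21·0 = 12, valid modulo lcm(21, 9) = 63: x ≡ 12 (mod 63).
  Combine with x ≡ 2 (mod 4): gcd(63, 4) = 1; 2 - 12 = -10, which IS divisible by 1, so compatible.
    Write x = 12 + 63·t and substitute into x ≡ 2 (mod 4): 63·t ≡ 2 − 12 = -10 (mod 4).
    Reduce coefficients mod 4: 3·t ≡ 2 (mod 4).
    The inverse of 3 mod 4 is 3 (since 3·3 = 9 = 2·4 + 1), so t ≡ 3·2 = 6 ≡ 2 (mod 4).
    Then x = 12 + 63·2 = 138, valid modulo lcm(63, 4) = 252: x ≡ 138 (mod 252).
Verify: 138 mod 21 = 12, 138 mod 9 = 3, 138 mod 4 = 2.

x ≡ 138 (mod 252).


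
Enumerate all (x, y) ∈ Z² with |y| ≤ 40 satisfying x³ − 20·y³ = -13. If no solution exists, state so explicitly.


The equation is x³ - 20y³ = -13. For fixed y, x³ = 20·y³ − 13, so a solution requires the RHS to be a perfect cube.
Strategy: iterate y from -40 to 40, compute RHS = 20·y³ − 13, and check whether it is a (positive or negative) perfect cube.
Check small values of y:
  y = 0: RHS = -13 is not a perfect cube.
  y = 1: RHS = 7 is not a perfect cube.
  y = -1: RHS = -33 is not a perfect cube.
  y = 2: RHS = 147 is not a perfect cube.
  y = -2: RHS = -173 is not a perfect cube.
  y = 3: RHS = 527 is not a perfect cube.
  y = -3: RHS = -553 is not a perfect cube.
Continuing the search up to |y| = 40 finds no solutions either.
No (x, y) in the scanned range satisfies the equation.

No integer solutions with |y| ≤ 40.


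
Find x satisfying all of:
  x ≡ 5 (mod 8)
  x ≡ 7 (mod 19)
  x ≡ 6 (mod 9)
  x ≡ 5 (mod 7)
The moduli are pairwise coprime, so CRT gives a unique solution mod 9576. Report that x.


Product of moduli M = 8 · 19 · 9 · 7 = 9576.
Merge one congruence at a time:
  Start: x ≡ 5 (mod 8).
  Combine with x ≡ 7 (mod 19); new modulus lcm = 152.
    Write x = 5 + 8·t and substitute into x ≡ 7 (mod 19): 8·t ≡ 7 − 5 = 2 (mod 19).
    The inverse of 8 mod 19 is 12 (since 8·12 = 96 = 5·19 + 1), so t ≡ 12·2 = 24 ≡ 5 (mod 19).
    Then x = 5 + 8·5 = 45, valid modulo lcm(8, 19) = 152: x ≡ 45 (mod 152).
  Combine with x ≡ 6 (mod 9); new modulus lcm = 1368.
    Write x = 45 + 152·t and substitute into x ≡ 6 (mod 9): 152·t ≡ 6 − 45 = -39 (mod 9).
    Reduce coefficients mod 9: 8·t ≡ 6 (mod 9).
    The inverse of 8 mod 9 is 8 (since 8·8 = 64 = 7·9 + 1), so t ≡ 8·6 = 48 ≡ 3 (mod 9).
    Then x = 45 + 152·3 = 501, valid modulo lcm(152, 9) = 1368: x ≡ 501 (mod 1368).
  Combine with x ≡ 5 (mod 7); new modulus lcm = 9576.
    Write x = 501 + 1368·t and substitute into x ≡ 5 (mod 7): 1368·t ≡ 5 − 501 = -496 (mod 7).
    Reduce coefficients mod 7: 3·t ≡ 1 (mod 7).
    The inverse of 3 mod 7 is 5 (since 3·5 = 15 = 2·7 + 1), so t ≡ 5·1 = 5 ≡ 5 (mod 7).
    Then x = 501 + 1368·5 = 7341, valid modulo lcm(1368, 7) = 9576: x ≡ 7341 (mod 9576).
Verify against each original: 7341 mod 8 = 5, 7341 mod 19 = 7, 7341 mod 9 = 6, 7341 mod 7 = 5.

x ≡ 7341 (mod 9576).


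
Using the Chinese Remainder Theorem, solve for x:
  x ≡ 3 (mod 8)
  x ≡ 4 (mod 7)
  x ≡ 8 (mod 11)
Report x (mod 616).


Moduli 8, 7, 11 are pairwise coprime; by CRT there is a unique solution modulo M = 8 · 7 · 11 = 616.
Solve pairwise, accumulating the modulus:
  Start with x ≡ 3 (mod 8).
  Combine with x ≡ 4 (mod 7): since gcd(8, 7) = 1, we get a unique residue mod 56.
    Write x = 3 + 8·t and substitute into x ≡ 4 (mod 7): 8·t ≡ 4 − 3 = 1 (mod 7).
    Reduce coefficients mod 7: 1·t ≡ 1 (mod 7).
    So t ≡ 1 (mod 7).
    Then x = 3 + 8·1 = 11, valid modulo lcm(8, 7) = 56: x ≡ 11 (mod 56).
  Combine with x ≡ 8 (mod 11): since gcd(56, 11) = 1, we get a unique residue mod 616.
    Write x = 11 + 56·t and substitute into x ≡ 8 (mod 11): 56·t ≡ 8 − 11 = -3 (mod 11).
    Reduce coefficients mod 11: 1·t ≡ 8 (mod 11).
    So t ≡ 8 (mod 11).
    Then x = 11 + 56·8 = 459, valid modulo lcm(56, 11) = 616: x ≡ 459 (mod 616).
Verify: 459 mod 8 = 3 ✓, 459 mod 7 = 4 ✓, 459 mod 11 = 8 ✓.

x ≡ 459 (mod 616).


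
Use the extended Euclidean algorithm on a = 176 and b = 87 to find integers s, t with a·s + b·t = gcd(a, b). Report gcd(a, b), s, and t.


Euclidean algorithm on (176, 87) — divide until remainder is 0:
  176 = 2 · 87 + 2
  87 = 43 · 2 + 1
  2 = 2 · 1 + 0
gcd(176, 87) = 1.
Track Bezout coefficients alongside the remainders: start with r₀ = 176 = a·1 + b·0 (s = 1, t = 0) and r₁ = 87 = a·0 + b·1 (s = 0, t = 1); each new remainder r_{k+1} = r_{k-1} − q_k·r_k inherits s_{k+1} = s_{k-1} − q_k·s_k, t_{k+1} = t_{k-1} − q_k·t_k, so r_k = a·s_k + b·t_k at every step:
  q = 2: r = 2, s = 1 − 2·0 = 1, t = 0 − 2·1 = -2  (check: 176·1 + 87·(-2) = 2)
  q = 43: r = 1, s = 0 − 43·1 = -43, t = 1 − 43·(-2) = 87  (check: 176·(-43) + 87·87 = 1)
The row with r = 1 (the gcd) gives the Bezout coefficients s = -43, t = 87.
Result: 176 · (-43) + 87 · (87) = 1.

gcd(176, 87) = 1; s = -43, t = 87 (check: 176·(-43) + 87·87 = 1).


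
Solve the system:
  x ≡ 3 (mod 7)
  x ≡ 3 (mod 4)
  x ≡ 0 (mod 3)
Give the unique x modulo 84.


Moduli 7, 4, 3 are pairwise coprime; by CRT there is a unique solution modulo M = 7 · 4 · 3 = 84.
Solve pairwise, accumulating the modulus:
  Start with x ≡ 3 (mod 7).
  Combine with x ≡ 3 (mod 4): since gcd(7, 4) = 1, we get a unique residue mod 28.
    Write x = 3 + 7·t and substitute into x ≡ 3 (mod 4): 7·t ≡ 3 − 3 = 0 (mod 4).
    Reduce coefficients mod 4: 3·t ≡ 0 (mod 4).
    The inverse of 3 mod 4 is 3 (since 3·3 = 9 = 2·4 + 1), so t ≡ 3·0 = 0 ≡ 0 (mod 4).
    Then x = 3 + 7·0 = 3, valid modulo lcm(7, 4) = 28: x ≡ 3 (mod 28).
  Combine with x ≡ 0 (mod 3): since gcd(28, 3) = 1, we get a unique residue mod 84.
    Write x = 3 + 28·t and substitute into x ≡ 0 (mod 3): 28·t ≡ 0 − 3 = -3 (mod 3).
    Reduce coefficients mod 3: 1·t ≡ 0 (mod 3).
    So t ≡ 0 (mod 3).
    Then x = 3 + 28·0 = 3, valid modulo lcm(28, 3) = 84: x ≡ 3 (mod 84).
Verify: 3 mod 7 = 3 ✓, 3 mod 4 = 3 ✓, 3 mod 3 = 0 ✓.

x ≡ 3 (mod 84).


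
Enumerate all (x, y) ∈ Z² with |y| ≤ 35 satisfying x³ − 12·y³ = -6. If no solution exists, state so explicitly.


The equation is x³ - 12y³ = -6. For fixed y, x³ = 12·y³ − 6, so a solution requires the RHS to be a perfect cube.
Strategy: iterate y from -35 to 35, compute RHS = 12·y³ − 6, and check whether it is a (positive or negative) perfect cube.
Check small values of y:
  y = 0: RHS = -6 is not a perfect cube.
  y = 1: RHS = 6 is not a perfect cube.
  y = -1: RHS = -18 is not a perfect cube.
  y = 2: RHS = 90 is not a perfect cube.
  y = -2: RHS = -102 is not a perfect cube.
  y = 3: RHS = 318 is not a perfect cube.
  y = -3: RHS = -330 is not a perfect cube.
Continuing the search up to |y| = 35 finds no solutions either.
No (x, y) in the scanned range satisfies the equation.

No integer solutions with |y| ≤ 35.


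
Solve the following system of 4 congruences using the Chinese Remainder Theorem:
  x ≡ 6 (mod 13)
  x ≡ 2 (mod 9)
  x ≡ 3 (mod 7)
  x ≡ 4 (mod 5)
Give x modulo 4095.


Product of moduli M = 13 · 9 · 7 · 5 = 4095.
Merge one congruence at a time:
  Start: x ≡ 6 (mod 13).
  Combine with x ≡ 2 (mod 9); new modulus lcm = 117.
    Write x = 6 + 13·t and substitute into x ≡ 2 (mod 9): 13·t ≡ 2 − 6 = -4 (mod 9).
    Reduce coefficients mod 9: 4·t ≡ 5 (mod 9).
    The inverse of 4 mod 9 is 7 (since 4·7 = 28 = 3·9 + 1), so t ≡ 7·5 = 35 ≡ 8 (mod 9).
    Then x = 6 + 13·8 = 110, valid modulo lcm(13, 9) = 117: x ≡ 110 (mod 117).
  Combine with x ≡ 3 (mod 7); new modulus lcm = 819.
    Write x = 110 + 117·t and substitute into x ≡ 3 (mod 7): 117·t ≡ 3 − 110 = -107 (mod 7).
    Reduce coefficients mod 7: 5·t ≡ 5 (mod 7).
    The inverse of 5 mod 7 is 3 (since 5·3 = 15 = 2·7 + 1), so t ≡ 3·5 = 15 ≡ 1 (mod 7).
    Then x = 110 + 117·1 = 227, valid modulo lcm(117, 7) = 819: x ≡ 227 (mod 819).
  Combine with x ≡ 4 (mod 5); new modulus lcm = 4095.
    Write x = 227 + 819·t and substitute into x ≡ 4 (mod 5): 819·t ≡ 4 − 227 = -223 (mod 5).
    Reduce coefficients mod 5: 4·t ≡ 2 (mod 5).
    The inverse of 4 mod 5 is 4 (since 4·4 = 16 = 3·5 + 1), so t ≡ 4·2 = 8 ≡ 3 (mod 5).
    Then x = 227 + 819·3 = 2684, valid modulo lcm(819, 5) = 4095: x ≡ 2684 (mod 4095).
Verify against each original: 2684 mod 13 = 6, 2684 mod 9 = 2, 2684 mod 7 = 3, 2684 mod 5 = 4.

x ≡ 2684 (mod 4095).


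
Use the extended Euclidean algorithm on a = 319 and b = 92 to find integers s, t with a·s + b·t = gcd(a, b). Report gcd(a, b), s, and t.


Euclidean algorithm on (319, 92) — divide until remainder is 0:
  319 = 3 · 92 + 43
  92 = 2 · 43 + 6
  43 = 7 · 6 + 1
  6 = 6 · 1 + 0
gcd(319, 92) = 1.
Track Bezout coefficients alongside the remainders: start with r₀ = 319 = a·1 + b·0 (s = 1, t = 0) and r₁ = 92 = a·0 + b·1 (s = 0, t = 1); each new remainder r_{k+1} = r_{k-1} − q_k·r_k inherits s_{k+1} = s_{k-1} − q_k·s_k, t_{k+1} = t_{k-1} − q_k·t_k, so r_k = a·s_k + b·t_k at every step:
  q = 3: r = 43, s = 1 − 3·0 = 1, t = 0 − 3·1 = -3  (check: 319·1 + 92·(-3) = 43)
  q = 2: r = 6, s = 0 − 2·1 = -2, t = 1 − 2·(-3) = 7  (check: 319·(-2) + 92·7 = 6)
  q = 7: r = 1, s = 1 − 7·(-2) = 15, t = -3 − 7·7 = -52  (check: 319·15 + 92·(-52) = 1)
The row with r = 1 (the gcd) gives the Bezout coefficients s = 15, t = -52.
Result: 319 · (15) + 92 · (-52) = 1.

gcd(319, 92) = 1; s = 15, t = -52 (check: 319·15 + 92·(-52) = 1).


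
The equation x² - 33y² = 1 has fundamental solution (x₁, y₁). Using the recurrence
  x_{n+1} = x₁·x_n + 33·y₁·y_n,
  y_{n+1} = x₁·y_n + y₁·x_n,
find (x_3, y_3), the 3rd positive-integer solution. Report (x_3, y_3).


Step 1: Find the fundamental solution (x₁, y₁) of x² - 33y² = 1.
  Expand √33 as a continued fraction. a₀ = ⌊√33⌋ = 5; iterate m_{k+1} = d_k·a_k − m_k, d_{k+1} = (33 − m_{k+1}²)/d_k, a_{k+1} = ⌊(a₀ + m_{k+1})/d_{k+1}⌋ (starting m₀ = 0, d₀ = 1), with convergents p_k = a_k·p_{k-1} + p_{k-2}, q_k = a_k·q_{k-1} + q_{k-2} (p₋₁ = 1, q₋₁ = 0):
  k = 0: a₀ = 5; p₀/q₀ = 5/1; p₀² − 33·q₀² = 25 − 33 = -8.
  k = 1: m = 5, d = 8, a = ⌊(5 + 5)/8⌋ = 1; p/q = (1·5 + 1)/(1·1 + 0) = 6/1; p² − 33·q² = 36 − 33 = 3.
  k = 2: m = 3, d = 3, a = ⌊(5 + 3)/3⌋ = 2; p/q = (2·6 + 5)/(2·1 + 1) = 17/3; p² − 33·q² = 289 − 297 = -8.
  k = 3: m = 3, d = 8, a = ⌊(5 + 3)/8⌋ = 1; p/q = (1·17 + 6)/(1·3 + 1) = 23/4; p² − 33·q² = 529 − 528 = 1.
  The first convergent with p² − 33·q² = 1 gives the fundamental solution (x₁, y₁) = (23, 4).
Step 2: Apply the recurrence (x_{n+1}, y_{n+1}) = (x₁x_n + 33y₁y_n, x₁y_n + y₁x_n) repeatedly.
  From (x_1, y_1) = (23, 4): x_2 = 23·23 + 33·4·4 = 1057; y_2 = 23·4 + 4·23 = 184.
  From (x_2, y_2) = (1057, 184): x_3 = 23·1057 + 33·4·184 = 48599; y_3 = 23·184 + 4·1057 = 8460.
Step 3: Verify x_3² - 33·y_3² = 2361862801 - 2361862800 = 1 (should be 1). ✓

(x_1, y_1) = (23, 4); (x_3, y_3) = (48599, 8460).


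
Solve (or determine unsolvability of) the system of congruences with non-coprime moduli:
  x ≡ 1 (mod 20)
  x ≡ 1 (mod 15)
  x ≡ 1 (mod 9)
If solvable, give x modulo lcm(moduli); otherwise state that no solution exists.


Moduli 20, 15, 9 are not pairwise coprime, so CRT works modulo lcm(m_i) when all pairwise compatibility conditions hold.
Pairwise compatibility: gcd(m_i, m_j) must divide a_i - a_j for every pair.
Merge one congruence at a time:
  Start: x ≡ 1 (mod 20).
  Combine with x ≡ 1 (mod 15): gcd(20, 15) = 5; 1 - 1 = 0, which IS divisible by 5, so compatible.
    Write x = 1 + 20·t and substitute into x ≡ 1 (mod 15): 20·t ≡ 1 − 1 = 0 (mod 15).
    Divide the congruence (and modulus) by g = 5: 4·t ≡ 0 (mod 3).
    Reduce coefficients mod 3: 1·t ≡ 0 (mod 3).
    So t ≡ 0 (mod 3).
    Then x = 1 + 20·0 = 1, valid modulo lcm(20, 15) = 60: x ≡ 1 (mod 60).
  Combine with x ≡ 1 (mod 9): gcd(60, 9) = 3; 1 - 1 = 0, which IS divisible by 3, so compatible.
    Write x = 1 + 60·t and substitute into x ≡ 1 (mod 9): 60·t ≡ 1 − 1 = 0 (mod 9).
    Divide the congruence (and modulus) by g = 3: 20·t ≡ 0 (mod 3).
    Reduce coefficients mod 3: 2·t ≡ 0 (mod 3).
    The inverse of 2 mod 3 is 2 (since 2·2 = 4 = 1·3 + 1), so t ≡ 2·0 = 0 ≡ 0 (mod 3).
    Then x = 1 + 60·0 = 1, valid modulo lcm(60, 9) = 180: x ≡ 1 (mod 180).
Verify: 1 mod 20 = 1, 1 mod 15 = 1, 1 mod 9 = 1.

x ≡ 1 (mod 180).


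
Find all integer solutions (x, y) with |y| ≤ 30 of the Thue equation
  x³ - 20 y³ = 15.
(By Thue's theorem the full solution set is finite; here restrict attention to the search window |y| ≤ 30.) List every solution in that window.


The equation is x³ - 20y³ = 15. For fixed y, x³ = 20·y³ + 15, so a solution requires the RHS to be a perfect cube.
Strategy: iterate y from -30 to 30, compute RHS = 20·y³ + 15, and check whether it is a (positive or negative) perfect cube.
Check small values of y:
  y = 0: RHS = 15 is not a perfect cube.
  y = 1: RHS = 35 is not a perfect cube.
  y = -1: RHS = -5 is not a perfect cube.
  y = 2: RHS = 175 is not a perfect cube.
  y = -2: RHS = -145 is not a perfect cube.
  y = 3: RHS = 555 is not a perfect cube.
  y = -3: RHS = -525 is not a perfect cube.
Continuing the search up to |y| = 30 finds no solutions either.
No (x, y) in the scanned range satisfies the equation.

No integer solutions with |y| ≤ 30.


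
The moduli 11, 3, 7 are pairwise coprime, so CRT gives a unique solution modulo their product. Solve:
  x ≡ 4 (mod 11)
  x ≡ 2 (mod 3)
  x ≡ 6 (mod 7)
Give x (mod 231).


Moduli 11, 3, 7 are pairwise coprime; by CRT there is a unique solution modulo M = 11 · 3 · 7 = 231.
Solve pairwise, accumulating the modulus:
  Start with x ≡ 4 (mod 11).
  Combine with x ≡ 2 (mod 3): since gcd(11, 3) = 1, we get a unique residue mod 33.
    Write x = 4 + 11·t and substitute into x ≡ 2 (mod 3): 11·t ≡ 2 − 4 = -2 (mod 3).
    Reduce coefficients mod 3: 2·t ≡ 1 (mod 3).
    The inverse of 2 mod 3 is 2 (since 2·2 = 4 = 1·3 + 1), so t ≡ 2·1 = 2 ≡ 2 (mod 3).
    Then x = 4 + 11·2 = 26, valid modulo lcm(11, 3) = 33: x ≡ 26 (mod 33).
  Combine with x ≡ 6 (mod 7): since gcd(33, 7) = 1, we get a unique residue mod 231.
    Write x = 26 + 33·t and substitute into x ≡ 6 (mod 7): 33·t ≡ 6 − 26 = -20 (mod 7).
    Reduce coefficients mod 7: 5·t ≡ 1 (mod 7).
    The inverse of 5 mod 7 is 3 (since 5·3 = 15 = 2·7 + 1), so t ≡ 3·1 = 3 ≡ 3 (mod 7).
    Then x = 26 + 33·3 = 125, valid modulo lcm(33, 7) = 231: x ≡ 125 (mod 231).
Verify: 125 mod 11 = 4 ✓, 125 mod 3 = 2 ✓, 125 mod 7 = 6 ✓.

x ≡ 125 (mod 231).


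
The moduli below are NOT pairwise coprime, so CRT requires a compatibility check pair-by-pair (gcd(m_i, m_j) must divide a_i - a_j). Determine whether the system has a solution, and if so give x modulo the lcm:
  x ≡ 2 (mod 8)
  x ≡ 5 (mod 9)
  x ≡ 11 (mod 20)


Moduli 8, 9, 20 are not pairwise coprime, so CRT works modulo lcm(m_i) when all pairwise compatibility conditions hold.
Pairwise compatibility: gcd(m_i, m_j) must divide a_i - a_j for every pair.
Merge one congruence at a time:
  Start: x ≡ 2 (mod 8).
  Combine with x ≡ 5 (mod 9): gcd(8, 9) = 1; 5 - 2 = 3, which IS divisible by 1, so compatible.
    Write x = 2 + 8·t and substitute into x ≡ 5 (mod 9): 8·t ≡ 5 − 2 = 3 (mod 9).
    The inverse of 8 mod 9 is 8 (since 8·8 = 64 = 7·9 + 1), so t ≡ 8·3 = 24 ≡ 6 (mod 9).
    Then x = 2 + 8·6 = 50, valid modulo lcm(8, 9) = 72: x ≡ 50 (mod 72).
  Combine with x ≡ 11 (mod 20): gcd(72, 20) = 4, and 11 - 50 = -39 is NOT divisible by 4.
    ⇒ system is inconsistent (no integer solution).

No solution (the system is inconsistent).


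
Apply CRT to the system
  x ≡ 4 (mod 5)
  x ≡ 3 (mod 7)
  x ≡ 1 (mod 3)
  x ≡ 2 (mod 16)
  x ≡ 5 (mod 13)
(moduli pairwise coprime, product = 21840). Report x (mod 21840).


Product of moduli M = 5 · 7 · 3 · 16 · 13 = 21840.
Merge one congruence at a time:
  Start: x ≡ 4 (mod 5).
  Combine with x ≡ 3 (mod 7); new modulus lcm = 35.
    Write x = 4 + 5·t and substitute into x ≡ 3 (mod 7): 5·t ≡ 3 − 4 = -1 (mod 7).
    Reduce coefficients mod 7: 5·t ≡ 6 (mod 7).
    The inverse of 5 mod 7 is 3 (since 5·3 = 15 = 2·7 + 1), so t ≡ 3·6 = 18 ≡ 4 (mod 7).
    Then x = 4 + 5·4 = 24, valid modulo lcm(5, 7) = 35: x ≡ 24 (mod 35).
  Combine with x ≡ 1 (mod 3); new modulus lcm = 105.
    Write x = 24 + 35·t and substitute into x ≡ 1 (mod 3): 35·t ≡ 1 − 24 = -23 (mod 3).
    Reduce coefficients mod 3: 2·t ≡ 1 (mod 3).
    The inverse of 2 mod 3 is 2 (since 2·2 = 4 = 1·3 + 1), so t ≡ 2·1 = 2 ≡ 2 (mod 3).
    Then x = 24 + 35·2 = 94, valid modulo lcm(35, 3) = 105: x ≡ 94 (mod 105).
  Combine with x ≡ 2 (mod 16); new modulus lcm = 1680.
    Write x = 94 + 105·t and substitute into x ≡ 2 (mod 16): 105·t ≡ 2 − 94 = -92 (mod 16).
    Reduce coefficients mod 16: 9·t ≡ 4 (mod 16).
    The inverse of 9 mod 16 is 9 (since 9·9 = 81 = 5·16 + 1), so t ≡ 9·4 = 36 ≡ 4 (mod 16).
    Then x = 94 + 105·4 = 514, valid modulo lcm(105, 16) = 1680: x ≡ 514 (mod 1680).
  Combine with x ≡ 5 (mod 13); new modulus lcm = 21840.
    Write x = 514 + 1680·t and substitute into x ≡ 5 (mod 13): 1680·t ≡ 5 − 514 = -509 (mod 13).
    Reduce coefficients mod 13: 3·t ≡ 11 (mod 13).
    The inverse of 3 mod 13 is 9 (since 3·9 = 27 = 2·13 + 1), so t ≡ 9·11 = 99 ≡ 8 (mod 13).
    Then x = 514 + 1680·8 = 13954, valid modulo lcm(1680, 13) = 21840: x ≡ 13954 (mod 21840).
Verify against each original: 13954 mod 5 = 4, 13954 mod 7 = 3, 13954 mod 3 = 1, 13954 mod 16 = 2, 13954 mod 13 = 5.

x ≡ 13954 (mod 21840).


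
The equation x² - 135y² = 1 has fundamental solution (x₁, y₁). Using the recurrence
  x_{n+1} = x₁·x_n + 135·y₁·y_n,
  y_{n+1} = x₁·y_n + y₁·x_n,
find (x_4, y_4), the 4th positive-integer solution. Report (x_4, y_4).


Step 1: Find the fundamental solution (x₁, y₁) of x² - 135y² = 1.
  Expand √135 as a continued fraction. a₀ = ⌊√135⌋ = 11; iterate m_{k+1} = d_k·a_k − m_k, d_{k+1} = (135 − m_{k+1}²)/d_k, a_{k+1} = ⌊(a₀ + m_{k+1})/d_{k+1}⌋ (starting m₀ = 0, d₀ = 1), with convergents p_k = a_k·p_{k-1} + p_{k-2}, q_k = a_k·q_{k-1} + q_{k-2} (p₋₁ = 1, q₋₁ = 0):
  k = 0: a₀ = 11; p₀/q₀ = 11/1; p₀² − 135·q₀² = 121 − 135 = -14.
  k = 1: m = 11, d = 14, a = ⌊(11 + 11)/14⌋ = 1; p/q = (1·11 + 1)/(1·1 + 0) = 12/1; p² − 135·q² = 144 − 135 = 9.
  k = 2: m = 3, d = 9, a = ⌊(11 + 3)/9⌋ = 1; p/q = (1·12 + 11)/(1·1 + 1) = 23/2; p² − 135·q² = 529 − 540 = -11.
  k = 3: m = 6, d = 11, a = ⌊(11 + 6)/11⌋ = 1; p/q = (1·23 + 12)/(1·2 + 1) = 35/3; p² − 135·q² = 1225 − 1215 = 10.
  k = 4: m = 5, d = 10, a = ⌊(11 + 5)/10⌋ = 1; p/q = (1·35 + 23)/(1·3 + 2) = 58/5; p² − 135·q² = 3364 − 3375 = -11.
  k = 5: m = 5, d = 11, a = ⌊(11 + 5)/11⌋ = 1; p/q = (1·58 + 35)/(1·5 + 3) = 93/8; p² − 135·q² = 8649 − 8640 = 9.
  k = 6: m = 6, d = 9, a = ⌊(11 + 6)/9⌋ = 1; p/q = (1·93 + 58)/(1·8 + 5) = 151/13; p² − 135·q² = 22801 − 22815 = -14.
  k = 7: m = 3, d = 14, a = ⌊(11 + 3)/14⌋ = 1; p/q = (1·151 + 93)/(1·13 + 8) = 244/21; p² − 135·q² = 59536 − 59535 = 1.
  The first convergent with p² − 135·q² = 1 gives the fundamental solution (x₁, y₁) = (244, 21).
Step 2: Apply the recurrence (x_{n+1}, y_{n+1}) = (x₁x_n + 135y₁y_n, x₁y_n + y₁x_n) repeatedly.
  From (x_1, y_1) = (244, 21): x_2 = 244·244 + 135·21·21 = 119071; y_2 = 244·21 + 21·244 = 10248.
  From (x_2, y_2) = (119071, 10248): x_3 = 244·119071 + 135·21·10248 = 58106404; y_3 = 244·10248 + 21·119071 = 5001003.
  From (x_3, y_3) = (58106404, 5001003): x_4 = 244·58106404 + 135·21·5001003 = 28355806081; y_4 = 244·5001003 + 21·58106404 = 2440479216.
Step 3: Verify x_4² - 135·y_4² = 804051738503276578561 - 804051738503276578560 = 1 (should be 1). ✓

(x_1, y_1) = (244, 21); (x_4, y_4) = (28355806081, 2440479216).
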